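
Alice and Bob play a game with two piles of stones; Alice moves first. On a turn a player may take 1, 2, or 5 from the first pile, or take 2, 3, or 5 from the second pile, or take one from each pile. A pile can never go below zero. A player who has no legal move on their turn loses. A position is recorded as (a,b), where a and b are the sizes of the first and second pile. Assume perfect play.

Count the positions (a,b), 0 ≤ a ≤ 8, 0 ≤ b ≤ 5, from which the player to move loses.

Classify positions by backward induction: terminal positions (no move available) are L. From any other position, the mover wins iff some move reaches an L.
Every move lowers a or b (never raises either), so fill the grid row by row in increasing a, and left to right within a row: each cell's successors are then already labelled.
      b=0  b=1  b=2  b=3  b=4  b=5
a=0:    L    L    W    W    W    W
a=1:    W    W    W    L    L    W
a=2:    W    W    L    W    W    W
a=3:    L    L    W    W    W    W
a=4:    W    W    W    L    L    W
a=5:    W    W    L    W    W    W
a=6:    L    L    W    W    W    W
a=7:    W    W    W    L    L    W
a=8:    W    W    L    W    W    W
Cells with no legal move (terminal, hence L): (0,0), (0,1).
The remaining L cells, each justified by listing all of its moves:
(1,3): moves to (0,3)(W), (1,1)(W), (1,0)(W), (0,2)(W); every one is W ⇒ L
(1,4): moves to (0,4)(W), (1,2)(W), (1,1)(W), (0,3)(W); every one is W ⇒ L
(2,2): moves to (1,2)(W), (0,2)(W), (2,0)(W), (1,1)(W); every one is W ⇒ L
(3,0): moves to (2,0)(W), (1,0)(W); every one is W ⇒ L
(3,1): moves to (2,1)(W), (1,1)(W), (2,0)(W); every one is W ⇒ L
(4,3): moves to (3,3)(W), (2,3)(W), (4,1)(W), (4,0)(W), (3,2)(W); every one is W ⇒ L
(4,4): moves to (3,4)(W), (2,4)(W), (4,2)(W), (4,1)(W), (3,3)(W); every one is W ⇒ L
(5,2): moves to (4,2)(W), (3,2)(W), (0,2)(W), (5,0)(W), (4,1)(W); every one is W ⇒ L
(6,0): moves to (5,0)(W), (4,0)(W), (1,0)(W); every one is W ⇒ L
(6,1): moves to (5,1)(W), (4,1)(W), (1,1)(W), (5,0)(W); every one is W ⇒ L
(7,3): moves to (6,3)(W), (5,3)(W), (2,3)(W), (7,1)(W), (7,0)(W), (6,2)(W); every one is W ⇒ L
(7,4): moves to (6,4)(W), (5,4)(W), (2,4)(W), (7,2)(W), (7,1)(W), (6,3)(W); every one is W ⇒ L
(8,2): moves to (7,2)(W), (6,2)(W), (3,2)(W), (8,0)(W), (7,1)(W); every one is W ⇒ L
Every other cell has at least one move into one of the L cells above, so it is W.
L cells per row: a=0: 2, a=1: 2, a=2: 1, a=3: 2, a=4: 2, a=5: 1, a=6: 2, a=7: 2, a=8: 1; total 15.

15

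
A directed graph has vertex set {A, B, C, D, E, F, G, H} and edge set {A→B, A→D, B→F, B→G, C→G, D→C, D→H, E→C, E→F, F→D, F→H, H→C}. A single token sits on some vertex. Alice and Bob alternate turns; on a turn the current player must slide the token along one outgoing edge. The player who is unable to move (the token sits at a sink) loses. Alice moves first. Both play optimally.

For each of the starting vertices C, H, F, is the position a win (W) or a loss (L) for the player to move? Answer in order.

Classify positions by backward induction: terminal positions (no move available) are L. From any other position, the mover wins iff some move reaches an L.
Every edge goes from a vertex to one that appears earlier in the order G, C, H, D, F, E, B, A, so processing vertices in that order labels each vertex after all of its successors.
G: no outgoing edge → L
C: →G(L), so W
H: →C(W) only, which is W, so L
D: →H(L), so W
F: →H(L), so W
E: →F(W), C(W) — all W, so L
B: →G(L), so W
A: →B(W), D(W) — all W, so L

C: W, H: L, F: W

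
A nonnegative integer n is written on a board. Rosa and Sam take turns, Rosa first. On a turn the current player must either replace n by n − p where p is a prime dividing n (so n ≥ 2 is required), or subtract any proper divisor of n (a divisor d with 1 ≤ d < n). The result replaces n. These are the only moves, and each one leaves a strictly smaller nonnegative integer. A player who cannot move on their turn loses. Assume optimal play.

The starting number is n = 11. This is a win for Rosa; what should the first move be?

Build the W/L table. Terminal = L. A non-terminal position is W if it has a move to some L; otherwise it is L.
n=0: no move → L
n=1: no move → L
n=2: reaches L-position 0 → W
n=3: reaches L-position 0 → W
n=4: only reaches 2(W), 3(W), all W → L
n=5: reaches L-position 0 → W
n=6: reaches L-position 4 → W
n=7: reaches L-position 0 → W
n=8: reaches L-position 4 → W
n=9: only reaches 6(W), 8(W), all W → L
n=10: reaches L-position 9 → W
n=11: reaches L-position 0 → W
From 11, the L positions reachable in one move are: 0.

Move to 0.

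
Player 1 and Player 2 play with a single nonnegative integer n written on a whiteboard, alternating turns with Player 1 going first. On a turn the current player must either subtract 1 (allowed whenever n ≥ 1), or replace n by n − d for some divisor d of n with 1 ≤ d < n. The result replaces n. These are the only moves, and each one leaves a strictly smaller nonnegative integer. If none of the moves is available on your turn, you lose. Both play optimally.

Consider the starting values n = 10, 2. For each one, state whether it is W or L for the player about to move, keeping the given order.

Label each position W (a win for the player to move) or L (a loss). A position with no legal move is L; any other position is W exactly when some move reaches an L, and L when every move reaches a W.
n=0: no move → L
n=1: can move to 0, which is L ⇒ W
n=2: the only move is to 1(W), a W ⇒ L
n=3: can move to 2, which is L ⇒ W
n=4: can move to 2, which is L ⇒ W
n=5: the only move is to 4(W), a W ⇒ L
n=6: can move to 5, which is L ⇒ W
n=7: the only move is to 6(W), a W ⇒ L
n=8: can move to 7, which is L ⇒ W
n=9: moves to 6(W), 8(W); every one is W ⇒ L
n=10: can move to 5, which is L ⇒ W

10: W, 2: L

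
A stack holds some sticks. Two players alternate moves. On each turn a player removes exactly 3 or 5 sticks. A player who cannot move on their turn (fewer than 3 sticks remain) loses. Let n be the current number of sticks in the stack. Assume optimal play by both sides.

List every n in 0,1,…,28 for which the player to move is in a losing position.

Positions with no move are L. A position that does have a move is losing for the player to move precisely when every available move leads to a winning position for the opponent. Fill in the labels:
n=0: no move → L
n=1: no move → L
n=2: no move → L
n=3: W (go to 0, an L position)
n=4: W (go to 1, an L position)
n=5: W (go to 2, an L position)
n=6: W (go to 1, an L position)
n=7: W (go to 2, an L position)
n=8: L (options 5(W), 3(W) are all W)
n=9: L (options 6(W), 4(W) are all W)
n=10: L (options 7(W), 5(W) are all W)
n=11: W (go to 8, an L position)
n=12: W (go to 9, an L position)
n=13: W (go to 10, an L position)
n=14: W (go to 9, an L position)
n=15: W (go to 10, an L position)
n=16: L (options 13(W), 11(W) are all W)
n=17: L (options 14(W), 12(W) are all W)
n=18: L (options 15(W), 13(W) are all W)
n=19: W (go to 16, an L position)
n=20: W (go to 17, an L position)
n=21: W (go to 18, an L position)
n=22: W (go to 17, an L position)
n=23: W (go to 18, an L position)
n=24: L (options 21(W), 19(W) are all W)
n=25: L (options 22(W), 20(W) are all W)
n=26: L (options 23(W), 21(W) are all W)
n=27: W (go to 24, an L position)
n=28: W (go to 25, an L position)
Reading off the rows marked L gives the requested list; there are 12 such values of n.

0, 1, 2, 8, 9, 10, 16, 17, 18, 24, 25, 26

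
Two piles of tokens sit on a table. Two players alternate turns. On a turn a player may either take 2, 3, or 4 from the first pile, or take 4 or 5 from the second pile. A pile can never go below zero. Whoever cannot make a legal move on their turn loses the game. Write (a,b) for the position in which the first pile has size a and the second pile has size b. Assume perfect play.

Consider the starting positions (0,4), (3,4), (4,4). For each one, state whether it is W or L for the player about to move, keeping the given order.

Classify positions by backward induction: terminal positions (no move available) are L. From any other position, the mover wins iff some move reaches an L.
No move ever increases a pile, so every position that can arise here has a ≤ 4 and b ≤ 4; it is enough to label the cells with 0 ≤ a ≤ 4 and 0 ≤ b ≤ 4.
Every move lowers a or b (never raises either), so fill the grid row by row in increasing a, and left to right within a row: each cell's successors are then already labelled.
      b=0  b=1  b=2  b=3  b=4
a=0:    L    L    L    L    W
a=1:    L    L    L    L    W
a=2:    W    W    W    W    L
a=3:    W    W    W    W    L
a=4:    W    W    W    W    W
Cells with no legal move (terminal, hence L): (0,0), (0,1), (0,2), (0,3), (1,0), (1,1), (1,2), (1,3).
The remaining L cells, each justified by listing all of its moves:
(2,4): moves to (0,4)(W), (2,0)(W); every one is W ⇒ L
(3,4): moves to (1,4)(W), (0,4)(W), (3,0)(W); every one is W ⇒ L
Every other cell has at least one move into one of the L cells above, so it is W.
(0,4): the move to (0,0) reaches an L cell, so W
(3,4): one of the L cells justified above, so L
(4,4): the move to (2,4) reaches an L cell, so W

(0,4): W, (3,4): L, (4,4): W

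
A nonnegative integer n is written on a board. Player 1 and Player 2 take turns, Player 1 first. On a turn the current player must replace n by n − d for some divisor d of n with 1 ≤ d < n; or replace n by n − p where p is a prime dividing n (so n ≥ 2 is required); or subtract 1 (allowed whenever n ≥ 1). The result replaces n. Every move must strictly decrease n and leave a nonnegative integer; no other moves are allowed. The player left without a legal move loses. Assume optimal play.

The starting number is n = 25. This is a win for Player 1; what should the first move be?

Move to 20.

Classify positions by backward induction: terminal positions (no move available) are L. From any other position, the mover wins iff some move reaches an L.
n=0: no move → L
n=1: can move to 0, which is L ⇒ W
n=2: can move to 0, which is L ⇒ W
n=3: can move to 0, which is L ⇒ W
n=4: moves to 2(W), 3(W); every one is W ⇒ L
n=5: can move to 0, which is L ⇒ W
n=6: can move to 4, which is L ⇒ W
n=7: can move to 0, which is L ⇒ W
n=8: can move to 4, which is L ⇒ W
n=9: moves to 6(W), 8(W); every one is W ⇒ L
n=10: can move to 9, which is L ⇒ W
n=11: can move to 0, which is L ⇒ W
n=12: can move to 9, which is L ⇒ W
n=13: can move to 0, which is L ⇒ W
n=14: moves to 7(W), 12(W), 13(W); every one is W ⇒ L
n=15: can move to 14, which is L ⇒ W
n=16: can move to 14, which is L ⇒ W
n=17: can move to 0, which is L ⇒ W
n=18: can move to 9, which is L ⇒ W
n=19: can move to 0, which is L ⇒ W
n=20: moves to 10(W), 15(W), 16(W), 18(W), 19(W); every one is W ⇒ L
n=21: can move to 14, which is L ⇒ W
n=22: can move to 20, which is L ⇒ W
n=23: can move to 0, which is L ⇒ W
n=24: can move to 20, which is L ⇒ W
n=25: can move to 20, which is L ⇒ W
From 25, the L positions reachable in one move are: 20.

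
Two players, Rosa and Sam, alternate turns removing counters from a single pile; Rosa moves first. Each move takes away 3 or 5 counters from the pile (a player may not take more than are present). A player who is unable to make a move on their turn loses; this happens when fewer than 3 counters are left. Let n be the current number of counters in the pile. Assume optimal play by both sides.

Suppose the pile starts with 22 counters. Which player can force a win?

Rosa wins.

Positions with no move are L. A position that does have a move is losing for the player to move precisely when every available move leads to a winning position for the opponent. Fill in the labels:
n=0: no move → L
n=1: no move → L
n=2: no move → L
n=3: can move to 0, which is L ⇒ W
n=4: can move to 1, which is L ⇒ W
n=5: can move to 2, which is L ⇒ W
n=6: can move to 1, which is L ⇒ W
n=7: can move to 2, which is L ⇒ W
n=8: moves to 5(W), 3(W); every one is W ⇒ L
n=9: moves to 6(W), 4(W); every one is W ⇒ L
n=10: moves to 7(W), 5(W); every one is W ⇒ L
n=11: can move to 8, which is L ⇒ W
n=12: can move to 9, which is L ⇒ W
n=13: can move to 10, which is L ⇒ W
n=14: can move to 9, which is L ⇒ W
n=15: can move to 10, which is L ⇒ W
n=16: moves to 13(W), 11(W); every one is W ⇒ L
n=17: moves to 14(W), 12(W); every one is W ⇒ L
n=18: moves to 15(W), 13(W); every one is W ⇒ L
n=19: can move to 16, which is L ⇒ W
n=20: can move to 17, which is L ⇒ W
n=21: can move to 18, which is L ⇒ W
n=22: can move to 17, which is L ⇒ W
From 22 Rosa can remove 5, leaving 17, reaching an L position.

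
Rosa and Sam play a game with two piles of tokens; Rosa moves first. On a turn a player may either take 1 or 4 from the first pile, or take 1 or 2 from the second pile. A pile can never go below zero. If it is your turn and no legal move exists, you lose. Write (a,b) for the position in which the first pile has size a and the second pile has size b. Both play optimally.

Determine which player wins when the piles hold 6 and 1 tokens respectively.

Sam wins.

Positions with no move are L. A position that does have a move is losing for the player to move precisely when every available move leads to a winning position for the opponent. Fill in the labels:
No move ever increases a pile, so every position that can arise here has a ≤ 6 and b ≤ 1; it is enough to label the cells with 0 ≤ a ≤ 6 and 0 ≤ b ≤ 1.
Every move lowers a or b (never raises either), so fill the grid row by row in increasing a, and left to right within a row: each cell's successors are then already labelled.
      b=0  b=1
a=0:    L    W
a=1:    W    L
a=2:    L    W
a=3:    W    L
a=4:    W    W
a=5:    L    W
a=6:    W    L
Cells with no legal move (terminal, hence L): (0,0).
The remaining L cells, each justified by listing all of its moves:
(1,1): only reaches (0,1)(W), (1,0)(W), all W → L
(2,0): only reaches (1,0)(W), which is W → L
(3,1): only reaches (2,1)(W), (3,0)(W), all W → L
(5,0): only reaches (4,0)(W), (1,0)(W), all W → L
(6,1): only reaches (5,1)(W), (2,1)(W), (6,0)(W), all W → L
Every other cell has at least one move into one of the L cells above, so it is W.
Every move from (6,1) reaches a W position, so the mover loses.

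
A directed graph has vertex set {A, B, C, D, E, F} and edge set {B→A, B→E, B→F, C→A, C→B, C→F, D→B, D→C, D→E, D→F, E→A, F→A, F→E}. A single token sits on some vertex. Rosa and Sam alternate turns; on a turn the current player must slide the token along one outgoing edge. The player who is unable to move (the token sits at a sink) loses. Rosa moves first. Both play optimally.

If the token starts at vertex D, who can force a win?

Classify positions by backward induction: terminal positions (no move available) are L. From any other position, the mover wins iff some move reaches an L.
Every edge goes from a vertex to one that appears earlier in the order A, E, F, B, C, D, so processing vertices in that order labels each vertex after all of its successors.
A: no outgoing edge → L
E: can move to A, which is L ⇒ W
F: can move to A, which is L ⇒ W
B: can move to A, which is L ⇒ W
C: can move to A, which is L ⇒ W
D: moves to C(W), B(W), F(W), E(W); every one is W ⇒ L
The starting position D is L: whatever Rosa does, the opponent receives a W position.

Sam wins.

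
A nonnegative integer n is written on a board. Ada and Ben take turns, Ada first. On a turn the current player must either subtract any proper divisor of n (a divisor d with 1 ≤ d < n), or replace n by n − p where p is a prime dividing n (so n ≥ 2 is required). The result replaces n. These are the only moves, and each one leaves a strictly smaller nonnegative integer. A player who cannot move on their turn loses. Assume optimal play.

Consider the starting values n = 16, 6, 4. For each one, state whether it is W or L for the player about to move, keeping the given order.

Build the W/L table. Terminal = L. A non-terminal position is W if it has a move to some L; otherwise it is L.
n=0: no move → L
n=1: no move → L
n=2: W (go to 0, an L position)
n=3: W (go to 0, an L position)
n=4: L (options 2(W), 3(W) are all W)
n=5: W (go to 0, an L position)
n=6: W (go to 4, an L position)
n=7: W (go to 0, an L position)
n=8: W (go to 4, an L position)
n=9: L (options 6(W), 8(W) are all W)
n=10: W (go to 9, an L position)
n=11: W (go to 0, an L position)
n=12: W (go to 9, an L position)
n=13: W (go to 0, an L position)
n=14: L (options 7(W), 12(W), 13(W) are all W)
n=15: W (go to 14, an L position)
n=16: W (go to 14, an L position)

16: W, 6: W, 4: L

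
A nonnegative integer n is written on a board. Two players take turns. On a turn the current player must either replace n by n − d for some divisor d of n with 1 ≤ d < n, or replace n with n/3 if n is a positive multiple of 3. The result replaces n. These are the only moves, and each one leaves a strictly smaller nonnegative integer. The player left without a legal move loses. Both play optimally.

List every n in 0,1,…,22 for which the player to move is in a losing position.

0, 1, 4, 7, 9, 11, 13, 15, 17, 19

Compute win/loss labels from the base case upward. A position with no move is L. Any other position is W if it can reach an L in one move, else L.
n=0: no move → L
n=1: no move → L
n=2: W (go to 1, an L position)
n=3: W (go to 1, an L position)
n=4: L (options 2(W), 3(W) are all W)
n=5: W (go to 4, an L position)
n=6: W (go to 4, an L position)
n=7: L (sole option 6(W) is W)
n=8: W (go to 4, an L position)
n=9: L (options 3(W), 6(W), 8(W) are all W)
n=10: W (go to 9, an L position)
n=11: L (sole option 10(W) is W)
n=12: W (go to 4, an L position)
n=13: L (sole option 12(W) is W)
n=14: W (go to 7, an L position)
n=15: L (options 5(W), 10(W), 12(W), 14(W) are all W)
n=16: W (go to 15, an L position)
n=17: L (sole option 16(W) is W)
n=18: W (go to 9, an L position)
n=19: L (sole option 18(W) is W)
n=20: W (go to 15, an L position)
n=21: W (go to 7, an L position)
n=22: W (go to 11, an L position)
Reading off the rows marked L gives the requested list; there are 10 such values of n.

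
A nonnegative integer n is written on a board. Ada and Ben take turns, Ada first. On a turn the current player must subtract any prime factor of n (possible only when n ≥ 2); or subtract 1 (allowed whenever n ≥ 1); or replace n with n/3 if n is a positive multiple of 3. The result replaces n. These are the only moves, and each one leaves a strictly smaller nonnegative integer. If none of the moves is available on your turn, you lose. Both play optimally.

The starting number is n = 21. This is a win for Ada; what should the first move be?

Move to 14.

Use the standard recursion: the mover loses at a terminal position; elsewhere, the mover wins exactly when some move hands the opponent an L position.
n=0: no move → L
n=1: →0(L), so W
n=2: →0(L), so W
n=3: →0(L), so W
n=4: →2(W), 3(W) — all W, so L
n=5: →0(L), so W
n=6: →4(L), so W
n=7: →0(L), so W
n=8: →6(W), 7(W) — all W, so L
n=9: →8(L), so W
n=10: →8(L), so W
n=11: →0(L), so W
n=12: →4(L), so W
n=13: →0(L), so W
n=14: →7(W), 12(W), 13(W) — all W, so L
n=15: →14(L), so W
n=16: →14(L), so W
n=17: →0(L), so W
n=18: →6(W), 15(W), 16(W), 17(W) — all W, so L
n=19: →0(L), so W
n=20: →18(L), so W
n=21: →14(L), so W
From 21, the L positions reachable in one move are: 14, 18. Any move reaching one of these is winning.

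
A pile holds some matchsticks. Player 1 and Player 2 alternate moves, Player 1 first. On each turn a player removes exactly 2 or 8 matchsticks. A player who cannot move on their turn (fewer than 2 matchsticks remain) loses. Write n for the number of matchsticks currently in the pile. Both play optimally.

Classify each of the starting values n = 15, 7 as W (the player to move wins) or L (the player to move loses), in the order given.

Build the W/L table. Terminal = L. A non-terminal position is W if it has a move to some L; otherwise it is L.
n=0: no move → L
n=1: no move → L
n=2: can move to 0, which is L ⇒ W
n=3: can move to 1, which is L ⇒ W
n=4: the only move is to 2(W), a W ⇒ L
n=5: the only move is to 3(W), a W ⇒ L
n=6: can move to 4, which is L ⇒ W
n=7: can move to 5, which is L ⇒ W
n=8: can move to 0, which is L ⇒ W
n=9: can move to 1, which is L ⇒ W
n=10: moves to 8(W), 2(W); every one is W ⇒ L
n=11: moves to 9(W), 3(W); every one is W ⇒ L
n=12: can move to 10, which is L ⇒ W
n=13: can move to 11, which is L ⇒ W
n=14: moves to 12(W), 6(W); every one is W ⇒ L
n=15: moves to 13(W), 7(W); every one is W ⇒ L

15: L, 7: W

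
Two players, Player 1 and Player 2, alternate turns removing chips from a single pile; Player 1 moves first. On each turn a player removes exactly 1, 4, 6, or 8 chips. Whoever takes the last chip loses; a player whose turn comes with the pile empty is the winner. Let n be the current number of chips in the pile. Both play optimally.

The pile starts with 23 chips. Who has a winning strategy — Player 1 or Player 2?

Positions with no move are W. A position that does have a move is losing for the player to move precisely when every available move leads to a winning position for the opponent. Fill in the labels:
n=0: no move; the opponent has just taken the last chip and therefore loses → W
n=1: only reaches 0(W), which is W → L
n=2: reaches L-position 1 → W
n=3: only reaches 2(W), which is W → L
n=4: reaches L-position 3 → W
n=5: reaches L-position 1 → W
n=6: only reaches 5(W), 2(W), 0(W), all W → L
n=7: reaches L-position 6 → W
n=8: only reaches 7(W), 4(W), 2(W), 0(W), all W → L
n=9: reaches L-position 8 → W
n=10: reaches L-position 6 → W
n=11: reaches L-position 3 → W
n=12: reaches L-position 8 → W
n=13: only reaches 12(W), 9(W), 7(W), 5(W), all W → L
n=14: reaches L-position 13 → W
n=15: only reaches 14(W), 11(W), 9(W), 7(W), all W → L
n=16: reaches L-position 15 → W
n=17: reaches L-position 13 → W
n=18: only reaches 17(W), 14(W), 12(W), 10(W), all W → L
n=19: reaches L-position 18 → W
n=20: only reaches 19(W), 16(W), 14(W), 12(W), all W → L
n=21: reaches L-position 20 → W
n=22: reaches L-position 18 → W
n=23: reaches L-position 15 → W
From 23 Player 1 can remove 8, leaving 15, reaching an L position.

Player 1 wins.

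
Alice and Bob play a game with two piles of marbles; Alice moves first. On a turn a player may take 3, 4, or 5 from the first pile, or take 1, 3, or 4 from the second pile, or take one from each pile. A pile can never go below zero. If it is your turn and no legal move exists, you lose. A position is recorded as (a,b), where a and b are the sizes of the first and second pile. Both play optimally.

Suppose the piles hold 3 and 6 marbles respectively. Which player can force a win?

Positions with no move are L. A position that does have a move is losing for the player to move precisely when every available move leads to a winning position for the opponent. Fill in the labels:
No move ever increases a pile, so every position that can arise here has a ≤ 3 and b ≤ 6; it is enough to label the cells with 0 ≤ a ≤ 3 and 0 ≤ b ≤ 6.
Every move lowers a or b (never raises either), so fill the grid row by row in increasing a, and left to right within a row: each cell's successors are then already labelled.
      b=0  b=1  b=2  b=3  b=4  b=5  b=6
a=0:    L    W    L    W    W    W    W
a=1:    L    W    L    W    W    W    W
a=2:    L    W    L    W    W    W    W
a=3:    W    W    W    W    L    W    L
Cells with no legal move (terminal, hence L): (0,0), (1,0), (2,0).
The remaining L cells, each justified by listing all of its moves:
(0,2): only reaches (0,1)(W), which is W → L
(1,2): only reaches (1,1)(W), (0,1)(W), all W → L
(2,2): only reaches (2,1)(W), (1,1)(W), all W → L
(3,4): only reaches (0,4)(W), (3,3)(W), (3,1)(W), (3,0)(W), (2,3)(W), all W → L
(3,6): only reaches (0,6)(W), (3,5)(W), (3,3)(W), (3,2)(W), (2,5)(W), all W → L
Every other cell has at least one move into one of the L cells above, so it is W.
Every move from (3,6) reaches a W position, so the mover loses.

Bob wins.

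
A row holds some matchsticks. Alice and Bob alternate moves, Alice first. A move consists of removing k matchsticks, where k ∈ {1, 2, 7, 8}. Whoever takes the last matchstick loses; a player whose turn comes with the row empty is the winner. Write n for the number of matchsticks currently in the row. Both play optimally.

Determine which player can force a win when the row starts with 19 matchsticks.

Positions with no move are W. A position that does have a move is losing for the player to move precisely when every available move leads to a winning position for the opponent. Fill in the labels:
n=0: no move; the opponent has just taken the last matchstick and therefore loses → W
n=1: only reaches 0(W), which is W → L
n=2: reaches L-position 1 → W
n=3: reaches L-position 1 → W
n=4: only reaches 3(W), 2(W), all W → L
n=5: reaches L-position 4 → W
n=6: reaches L-position 4 → W
n=7: only reaches 6(W), 5(W), 0(W), all W → L
n=8: reaches L-position 7 → W
n=9: reaches L-position 7 → W
n=10: only reaches 9(W), 8(W), 3(W), 2(W), all W → L
n=11: reaches L-position 10 → W
n=12: reaches L-position 10 → W
n=13: only reaches 12(W), 11(W), 6(W), 5(W), all W → L
n=14: reaches L-position 13 → W
n=15: reaches L-position 13 → W
n=16: only reaches 15(W), 14(W), 9(W), 8(W), all W → L
n=17: reaches L-position 16 → W
n=18: reaches L-position 16 → W
n=19: only reaches 18(W), 17(W), 12(W), 11(W), all W → L
Every move from 19 reaches a W position, so the mover loses.

Bob wins.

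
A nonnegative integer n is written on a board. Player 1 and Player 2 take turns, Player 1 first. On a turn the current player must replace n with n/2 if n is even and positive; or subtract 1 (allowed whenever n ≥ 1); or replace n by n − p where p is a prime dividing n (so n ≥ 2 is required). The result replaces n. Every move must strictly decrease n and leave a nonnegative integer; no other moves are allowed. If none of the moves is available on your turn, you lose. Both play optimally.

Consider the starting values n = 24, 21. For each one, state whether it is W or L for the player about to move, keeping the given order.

Build the W/L table. Terminal = L. A non-terminal position is W if it has a move to some L; otherwise it is L.
n=0: no move → L
n=1: can move to 0, which is L ⇒ W
n=2: can move to 0, which is L ⇒ W
n=3: can move to 0, which is L ⇒ W
n=4: moves to 2(W), 3(W); every one is W ⇒ L
n=5: can move to 0, which is L ⇒ W
n=6: can move to 4, which is L ⇒ W
n=7: can move to 0, which is L ⇒ W
n=8: can move to 4, which is L ⇒ W
n=9: moves to 6(W), 8(W); every one is W ⇒ L
n=10: can move to 9, which is L ⇒ W
n=11: can move to 0, which is L ⇒ W
n=12: can move to 9, which is L ⇒ W
n=13: can move to 0, which is L ⇒ W
n=14: moves to 7(W), 12(W), 13(W); every one is W ⇒ L
n=15: can move to 14, which is L ⇒ W
n=16: can move to 14, which is L ⇒ W
n=17: can move to 0, which is L ⇒ W
n=18: can move to 9, which is L ⇒ W
n=19: can move to 0, which is L ⇒ W
n=20: moves to 10(W), 15(W), 18(W), 19(W); every one is W ⇒ L
n=21: can move to 14, which is L ⇒ W
n=22: can move to 20, which is L ⇒ W
n=23: can move to 0, which is L ⇒ W
n=24: moves to 12(W), 21(W), 22(W), 23(W); every one is W ⇒ L

24: L, 21: W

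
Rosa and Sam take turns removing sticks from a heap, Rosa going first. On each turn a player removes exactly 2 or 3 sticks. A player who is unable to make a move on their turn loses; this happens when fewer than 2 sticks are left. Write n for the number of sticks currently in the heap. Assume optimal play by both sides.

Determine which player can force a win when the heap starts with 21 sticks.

Sam wins.

Positions with no move are L. A position that does have a move is losing for the player to move precisely when every available move leads to a winning position for the opponent. Fill in the labels:
n=0: no move → L
n=1: no move → L
n=2: →0(L), so W
n=3: →1(L), so W
n=4: →1(L), so W
n=5: →3(W), 2(W) — all W, so L
n=6: →4(W), 3(W) — all W, so L
n=7: →5(L), so W
n=8: →6(L), so W
n=9: →6(L), so W
n=10: →8(W), 7(W) — all W, so L
n=11: →9(W), 8(W) — all W, so L
n=12: →10(L), so W
n=13: →11(L), so W
n=14: →11(L), so W
n=15: →13(W), 12(W) — all W, so L
n=16: →14(W), 13(W) — all W, so L
n=17: →15(L), so W
n=18: →16(L), so W
n=19: →16(L), so W
n=20: →18(W), 17(W) — all W, so L
n=21: →19(W), 18(W) — all W, so L
Every move from 21 reaches a W position, so the mover loses.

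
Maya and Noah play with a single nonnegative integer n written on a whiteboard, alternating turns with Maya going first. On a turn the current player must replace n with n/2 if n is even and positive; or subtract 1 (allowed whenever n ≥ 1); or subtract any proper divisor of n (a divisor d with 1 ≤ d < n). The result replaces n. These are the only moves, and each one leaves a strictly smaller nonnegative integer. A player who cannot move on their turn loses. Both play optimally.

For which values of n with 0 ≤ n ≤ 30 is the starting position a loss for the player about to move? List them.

0, 2, 5, 7, 9, 11, 13, 15, 17, 19, 21, 23, 25, 27, 29

Work bottom-up. With no move the player to move loses. Otherwise the position is W if at least one move leads to an L position for the opponent, and L if every move leads to a W.
n=0: no move → L
n=1: W (go to 0, an L position)
n=2: L (sole option 1(W) is W)
n=3: W (go to 2, an L position)
n=4: W (go to 2, an L position)
n=5: L (sole option 4(W) is W)
n=6: W (go to 5, an L position)
n=7: L (sole option 6(W) is W)
n=8: W (go to 7, an L position)
n=9: L (options 6(W), 8(W) are all W)
n=10: W (go to 5, an L position)
n=11: L (sole option 10(W) is W)
n=12: W (go to 9, an L position)
n=13: L (sole option 12(W) is W)
n=14: W (go to 7, an L position)
n=15: L (options 10(W), 12(W), 14(W) are all W)
n=16: W (go to 15, an L position)
n=17: L (sole option 16(W) is W)
n=18: W (go to 9, an L position)
n=19: L (sole option 18(W) is W)
n=20: W (go to 15, an L position)
n=21: L (options 14(W), 18(W), 20(W) are all W)
n=22: W (go to 11, an L position)
n=23: L (sole option 22(W) is W)
n=24: W (go to 21, an L position)
n=25: L (options 20(W), 24(W) are all W)
n=26: W (go to 13, an L position)
n=27: L (options 18(W), 24(W), 26(W) are all W)
n=28: W (go to 21, an L position)
n=29: L (sole option 28(W) is W)
n=30: W (go to 15, an L position)
The losing starting values of n are exactly the entries labelled L in this table (15 of them).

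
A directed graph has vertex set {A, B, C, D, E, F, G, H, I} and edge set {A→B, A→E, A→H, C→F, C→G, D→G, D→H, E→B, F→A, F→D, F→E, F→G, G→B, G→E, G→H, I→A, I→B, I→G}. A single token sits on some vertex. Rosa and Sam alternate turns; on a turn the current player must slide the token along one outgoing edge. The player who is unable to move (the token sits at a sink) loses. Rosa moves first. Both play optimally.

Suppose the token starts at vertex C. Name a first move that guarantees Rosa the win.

Move to F.

Label each position W (a win for the player to move) or L (a loss). A position with no legal move is L; any other position is W exactly when some move reaches an L, and L when every move reaches a W.
Every edge goes from a vertex to one that appears earlier in the order B, H, E, A, G, I, D, F, C, so processing vertices in that order labels each vertex after all of its successors.
B: no outgoing edge → L
H: no outgoing edge → L
E: can move to B, which is L ⇒ W
A: can move to H, which is L ⇒ W
G: can move to H, which is L ⇒ W
I: can move to B, which is L ⇒ W
D: can move to H, which is L ⇒ W
F: moves to D(W), G(W), A(W), E(W); every one is W ⇒ L
C: can move to F, which is L ⇒ W
From C, the L positions reachable in one move are: F.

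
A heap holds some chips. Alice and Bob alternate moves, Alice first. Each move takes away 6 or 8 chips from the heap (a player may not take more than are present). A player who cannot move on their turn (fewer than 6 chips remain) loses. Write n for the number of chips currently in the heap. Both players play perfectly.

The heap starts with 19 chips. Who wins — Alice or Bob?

Bob wins.

Positions with no move are L. A position that does have a move is losing for the player to move precisely when every available move leads to a winning position for the opponent. Fill in the labels:
n=0: no move → L
n=1: no move → L
n=2: no move → L
n=3: no move → L
n=4: no move → L
n=5: no move → L
n=6: W (go to 0, an L position)
n=7: W (go to 1, an L position)
n=8: W (go to 2, an L position)
n=9: W (go to 3, an L position)
n=10: W (go to 4, an L position)
n=11: W (go to 5, an L position)
n=12: W (go to 4, an L position)
n=13: W (go to 5, an L position)
n=14: L (options 8(W), 6(W) are all W)
n=15: L (options 9(W), 7(W) are all W)
n=16: L (options 10(W), 8(W) are all W)
n=17: L (options 11(W), 9(W) are all W)
n=18: L (options 12(W), 10(W) are all W)
n=19: L (options 13(W), 11(W) are all W)
Every move from 19 reaches a W position, so the mover loses.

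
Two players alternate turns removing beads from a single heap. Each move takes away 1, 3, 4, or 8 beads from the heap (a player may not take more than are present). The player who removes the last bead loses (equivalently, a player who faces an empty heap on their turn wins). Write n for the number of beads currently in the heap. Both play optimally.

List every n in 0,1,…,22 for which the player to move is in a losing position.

1, 3, 8, 10, 15, 17, 22

Use the standard recursion: the mover wins at a terminal position; elsewhere, the mover wins exactly when some move hands the opponent an L position.
n=0: no move; the opponent has just taken the last bead and therefore loses → W
n=1: only reaches 0(W), which is W → L
n=2: reaches L-position 1 → W
n=3: only reaches 2(W), 0(W), all W → L
n=4: reaches L-position 3 → W
n=5: reaches L-position 1 → W
n=6: reaches L-position 3 → W
n=7: reaches L-position 3 → W
n=8: only reaches 7(W), 5(W), 4(W), 0(W), all W → L
n=9: reaches L-position 8 → W
n=10: only reaches 9(W), 7(W), 6(W), 2(W), all W → L
n=11: reaches L-position 10 → W
n=12: reaches L-position 8 → W
n=13: reaches L-position 10 → W
n=14: reaches L-position 10 → W
n=15: only reaches 14(W), 12(W), 11(W), 7(W), all W → L
n=16: reaches L-position 15 → W
n=17: only reaches 16(W), 14(W), 13(W), 9(W), all W → L
n=18: reaches L-position 17 → W
n=19: reaches L-position 15 → W
n=20: reaches L-position 17 → W
n=21: reaches L-position 17 → W
n=22: only reaches 21(W), 19(W), 18(W), 14(W), all W → L
The losing starting values of n are exactly the entries labelled L in this table (7 of them).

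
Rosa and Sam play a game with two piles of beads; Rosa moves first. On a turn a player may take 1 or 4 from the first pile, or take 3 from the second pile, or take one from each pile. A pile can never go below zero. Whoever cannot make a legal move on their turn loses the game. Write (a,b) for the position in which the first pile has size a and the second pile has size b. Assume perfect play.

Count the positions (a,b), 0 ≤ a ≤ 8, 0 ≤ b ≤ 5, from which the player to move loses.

Classify positions by backward induction: terminal positions (no move available) are L. From any other position, the mover wins iff some move reaches an L.
Every move lowers a or b (never raises either), so fill the grid row by row in increasing a, and left to right within a row: each cell's successors are then already labelled.
      b=0  b=1  b=2  b=3  b=4  b=5
a=0:    L    L    L    W    W    W
a=1:    W    W    W    W    L    L
a=2:    L    L    L    W    W    W
a=3:    W    W    W    W    L    L
a=4:    W    W    W    L    W    W
a=5:    L    L    L    W    W    W
a=6:    W    W    W    W    L    L
a=7:    L    L    L    W    W    W
a=8:    W    W    W    W    L    L
Cells with no legal move (terminal, hence L): (0,0), (0,1), (0,2).
The remaining L cells, each justified by listing all of its moves:
(1,4): only reaches (0,4)(W), (1,1)(W), (0,3)(W), all W → L
(1,5): only reaches (0,5)(W), (1,2)(W), (0,4)(W), all W → L
(2,0): only reaches (1,0)(W), which is W → L
(2,1): only reaches (1,1)(W), (1,0)(W), all W → L
(2,2): only reaches (1,2)(W), (1,1)(W), all W → L
(3,4): only reaches (2,4)(W), (3,1)(W), (2,3)(W), all W → L
(3,5): only reaches (2,5)(W), (3,2)(W), (2,4)(W), all W → L
(4,3): only reaches (3,3)(W), (0,3)(W), (4,0)(W), (3,2)(W), all W → L
(5,0): only reaches (4,0)(W), (1,0)(W), all W → L
(5,1): only reaches (4,1)(W), (1,1)(W), (4,0)(W), all W → L
(5,2): only reaches (4,2)(W), (1,2)(W), (4,1)(W), all W → L
(6,4): only reaches (5,4)(W), (2,4)(W), (6,1)(W), (5,3)(W), all W → L
(6,5): only reaches (5,5)(W), (2,5)(W), (6,2)(W), (5,4)(W), all W → L
(7,0): only reaches (6,0)(W), (3,0)(W), all W → L
(7,1): only reaches (6,1)(W), (3,1)(W), (6,0)(W), all W → L
(7,2): only reaches (6,2)(W), (3,2)(W), (6,1)(W), all W → L
(8,4): only reaches (7,4)(W), (4,4)(W), (8,1)(W), (7,3)(W), all W → L
(8,5): only reaches (7,5)(W), (4,5)(W), (8,2)(W), (7,4)(W), all W → L
Every other cell has at least one move into one of the L cells above, so it is W.
L cells per row: a=0: 3, a=1: 2, a=2: 3, a=3: 2, a=4: 1, a=5: 3, a=6: 2, a=7: 3, a=8: 2; total 21.

21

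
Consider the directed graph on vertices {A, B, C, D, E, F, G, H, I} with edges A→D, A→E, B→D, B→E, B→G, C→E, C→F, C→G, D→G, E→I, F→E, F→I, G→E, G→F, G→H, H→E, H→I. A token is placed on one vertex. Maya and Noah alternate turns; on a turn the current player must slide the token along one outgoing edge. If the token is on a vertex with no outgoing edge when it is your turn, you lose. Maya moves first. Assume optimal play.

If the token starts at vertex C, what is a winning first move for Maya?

Move to G.

Work bottom-up. With no move the player to move loses. Otherwise the position is W if at least one move leads to an L position for the opponent, and L if every move leads to a W.
Every edge goes from a vertex to one that appears earlier in the order I, E, F, H, G, C, D, A, B, so processing vertices in that order labels each vertex after all of its successors.
I: no outgoing edge → L
E: can move to I, which is L ⇒ W
F: can move to I, which is L ⇒ W
H: can move to I, which is L ⇒ W
G: moves to H(W), F(W), E(W); every one is W ⇒ L
C: can move to G, which is L ⇒ W
D: can move to G, which is L ⇒ W
A: moves to D(W), E(W); every one is W ⇒ L
B: can move to G, which is L ⇒ W
From C, the L positions reachable in one move are: G.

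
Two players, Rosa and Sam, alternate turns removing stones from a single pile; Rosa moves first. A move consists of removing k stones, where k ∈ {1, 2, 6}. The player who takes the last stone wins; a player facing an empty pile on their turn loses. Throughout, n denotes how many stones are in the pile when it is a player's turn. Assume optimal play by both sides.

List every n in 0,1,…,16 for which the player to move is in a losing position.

0, 3, 7, 10, 14

Positions with no move are L. A position that does have a move is losing for the player to move precisely when every available move leads to a winning position for the opponent. Fill in the labels:
n=0: no move → L
n=1: W (go to 0, an L position)
n=2: W (go to 0, an L position)
n=3: L (options 2(W), 1(W) are all W)
n=4: W (go to 3, an L position)
n=5: W (go to 3, an L position)
n=6: W (go to 0, an L position)
n=7: L (options 6(W), 5(W), 1(W) are all W)
n=8: W (go to 7, an L position)
n=9: W (go to 7, an L position)
n=10: L (options 9(W), 8(W), 4(W) are all W)
n=11: W (go to 10, an L position)
n=12: W (go to 10, an L position)
n=13: W (go to 7, an L position)
n=14: L (options 13(W), 12(W), 8(W) are all W)
n=15: W (go to 14, an L position)
n=16: W (go to 14, an L position)
Reading off the rows marked L gives the requested list; there are 5 such values of n.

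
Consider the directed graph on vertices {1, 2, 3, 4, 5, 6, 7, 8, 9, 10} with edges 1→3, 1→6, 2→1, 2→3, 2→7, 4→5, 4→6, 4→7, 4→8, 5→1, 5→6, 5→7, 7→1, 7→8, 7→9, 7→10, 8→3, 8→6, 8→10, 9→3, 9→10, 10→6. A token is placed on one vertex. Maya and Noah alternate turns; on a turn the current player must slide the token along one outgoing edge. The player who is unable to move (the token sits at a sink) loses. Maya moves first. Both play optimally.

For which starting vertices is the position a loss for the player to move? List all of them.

3, 6, 7

Compute win/loss labels from the base case upward. A position with no move is L. Any other position is W if it can reach an L in one move, else L.
Every edge goes from a vertex to one that appears earlier in the order 6, 3, 10, 8, 1, 9, 7, 5, 2, 4, so processing vertices in that order labels each vertex after all of its successors.
6: no outgoing edge → L
3: no outgoing edge → L
10: →6(L), so W
8: →3(L), so W
1: →3(L), so W
9: →3(L), so W
7: →9(W), 1(W), 8(W), 10(W) — all W, so L
5: →7(L), so W
2: →7(L), so W
4: →7(L), so W
Reading off the rows marked L gives the requested list; there are 3 such vertices.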